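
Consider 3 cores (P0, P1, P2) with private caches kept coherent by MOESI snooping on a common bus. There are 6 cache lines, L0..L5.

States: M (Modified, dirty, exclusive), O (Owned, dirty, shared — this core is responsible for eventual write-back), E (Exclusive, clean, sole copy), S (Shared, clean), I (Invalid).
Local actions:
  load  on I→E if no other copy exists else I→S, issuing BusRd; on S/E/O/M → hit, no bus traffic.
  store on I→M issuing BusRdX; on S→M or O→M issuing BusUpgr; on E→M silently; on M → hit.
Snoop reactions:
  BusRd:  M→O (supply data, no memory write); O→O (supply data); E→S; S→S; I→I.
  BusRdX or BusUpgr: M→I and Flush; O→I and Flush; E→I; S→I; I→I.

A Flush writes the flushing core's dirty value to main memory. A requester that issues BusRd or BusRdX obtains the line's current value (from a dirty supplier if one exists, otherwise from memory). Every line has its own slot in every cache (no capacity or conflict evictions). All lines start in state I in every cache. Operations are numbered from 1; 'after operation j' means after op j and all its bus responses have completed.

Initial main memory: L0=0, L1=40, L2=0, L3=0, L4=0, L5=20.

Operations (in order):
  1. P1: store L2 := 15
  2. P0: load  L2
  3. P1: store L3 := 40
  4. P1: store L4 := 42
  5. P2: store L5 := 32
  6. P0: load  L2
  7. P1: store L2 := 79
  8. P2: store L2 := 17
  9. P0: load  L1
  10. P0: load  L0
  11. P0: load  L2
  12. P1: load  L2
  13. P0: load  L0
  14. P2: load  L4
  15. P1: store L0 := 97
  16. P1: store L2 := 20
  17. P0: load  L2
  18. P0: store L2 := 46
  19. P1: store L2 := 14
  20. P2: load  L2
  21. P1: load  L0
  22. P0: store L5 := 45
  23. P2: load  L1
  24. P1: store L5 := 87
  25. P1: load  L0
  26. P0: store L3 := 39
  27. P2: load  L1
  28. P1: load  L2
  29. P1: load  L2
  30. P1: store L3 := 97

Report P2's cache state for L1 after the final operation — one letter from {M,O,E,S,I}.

1. P1: store L2 := 15  bus=[BusRdX]  L2: P0=I P1=M P2=I  mem[L2]=0
2. P0: load  L2  bus=[BusRd]  L2: P0=S P1=O P2=I  mem[L2]=0
3. P1: store L3 := 40  bus=[BusRdX]  L3: P0=I P1=M P2=I  mem[L3]=0
4. P1: store L4 := 42  bus=[BusRdX]  L4: P0=I P1=M P2=I  mem[L4]=0
5. P2: store L5 := 32  bus=[BusRdX]  L5: P0=I P1=I P2=M  mem[L5]=20
6. P0: load  L2  bus=[-]  L2: P0=S P1=O P2=I  mem[L2]=0
7. P1: store L2 := 79  bus=[BusUpgr]  L2: P0=I P1=M P2=I  mem[L2]=0
8. P2: store L2 := 17  bus=[BusRdX,Flush]  L2: P0=I P1=I P2=M  mem[L2]=79
9. P0: load  L1  bus=[BusRd]  L1: P0=E P1=I P2=I  mem[L1]=40
10. P0: load  L0  bus=[BusRd]  L0: P0=E P1=I P2=I  mem[L0]=0
11. P0: load  L2  bus=[BusRd]  L2: P0=S P1=I P2=O  mem[L2]=79
12. P1: load  L2  bus=[BusRd]  L2: P0=S P1=S P2=O  mem[L2]=79
13. P0: load  L0  bus=[-]  L0: P0=E P1=I P2=I  mem[L0]=0
14. P2: load  L4  bus=[BusRd]  L4: P0=I P1=O P2=S  mem[L4]=0
15. P1: store L0 := 97  bus=[BusRdX]  L0: P0=I P1=M P2=I  mem[L0]=0
16. P1: store L2 := 20  bus=[BusUpgr,Flush]  L2: P0=I P1=M P2=I  mem[L2]=17
17. P0: load  L2  bus=[BusRd]  L2: P0=S P1=O P2=I  mem[L2]=17
18. P0: store L2 := 46  bus=[BusUpgr,Flush]  L2: P0=M P1=I P2=I  mem[L2]=20
19. P1: store L2 := 14  bus=[BusRdX,Flush]  L2: P0=I P1=M P2=I  mem[L2]=46
20. P2: load  L2  bus=[BusRd]  L2: P0=I P1=O P2=S  mem[L2]=46
21. P1: load  L0  bus=[-]  L0: P0=I P1=M P2=I  mem[L0]=0
22. P0: store L5 := 45  bus=[BusRdX,Flush]  L5: P0=M P1=I P2=I  mem[L5]=32
23. P2: load  L1  bus=[BusRd]  L1: P0=S P1=I P2=S  mem[L1]=40
24. P1: store L5 := 87  bus=[BusRdX,Flush]  L5: P0=I P1=M P2=I  mem[L5]=45
25. P1: load  L0  bus=[-]  L0: P0=I P1=M P2=I  mem[L0]=0
26. P0: store L3 := 39  bus=[BusRdX,Flush]  L3: P0=M P1=I P2=I  mem[L3]=40
27. P2: load  L1  bus=[-]  L1: P0=S P1=I P2=S  mem[L1]=40
28. P1: load  L2  bus=[-]  L2: P0=I P1=O P2=S  mem[L2]=46
29. P1: load  L2  bus=[-]  L2: P0=I P1=O P2=S  mem[L2]=46
30. P1: store L3 := 97  bus=[BusRdX,Flush]  L3: P0=I P1=M P2=I  mem[L3]=39

state = S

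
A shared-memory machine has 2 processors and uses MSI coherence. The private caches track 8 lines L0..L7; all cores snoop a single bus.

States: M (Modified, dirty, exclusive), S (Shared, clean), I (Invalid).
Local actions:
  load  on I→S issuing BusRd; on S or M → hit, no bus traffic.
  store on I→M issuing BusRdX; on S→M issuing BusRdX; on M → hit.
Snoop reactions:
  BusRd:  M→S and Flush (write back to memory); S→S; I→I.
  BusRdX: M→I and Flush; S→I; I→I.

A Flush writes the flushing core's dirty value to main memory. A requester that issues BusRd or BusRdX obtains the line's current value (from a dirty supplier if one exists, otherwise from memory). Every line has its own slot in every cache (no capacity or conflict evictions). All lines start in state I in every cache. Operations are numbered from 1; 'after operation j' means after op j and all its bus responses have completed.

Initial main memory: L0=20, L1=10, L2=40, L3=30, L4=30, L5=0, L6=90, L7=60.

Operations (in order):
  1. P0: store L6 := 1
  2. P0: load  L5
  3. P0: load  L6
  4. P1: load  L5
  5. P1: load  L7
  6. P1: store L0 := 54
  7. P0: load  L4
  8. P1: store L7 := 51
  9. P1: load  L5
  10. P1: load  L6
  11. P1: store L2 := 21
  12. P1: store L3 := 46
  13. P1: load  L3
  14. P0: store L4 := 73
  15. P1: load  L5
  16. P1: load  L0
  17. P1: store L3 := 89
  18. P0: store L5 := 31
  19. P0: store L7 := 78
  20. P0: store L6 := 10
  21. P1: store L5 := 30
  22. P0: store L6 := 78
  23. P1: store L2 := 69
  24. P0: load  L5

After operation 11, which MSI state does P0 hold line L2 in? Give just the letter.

  op1 P0: store L6 := 1 → M/I on L6; bus BusRdX; mem=90
  op2 P0: load  L5 → S/I on L5; bus BusRd; mem=0
  op3 P0: load  L6 → M/I on L6; bus (none); mem=90
  op4 P1: load  L5 → S/S on L5; bus BusRd; mem=0
  op5 P1: load  L7 → I/S on L7; bus BusRd; mem=60
  op6 P1: store L0 := 54 → I/M on L0; bus BusRdX; mem=20
  op7 P0: load  L4 → S/I on L4; bus BusRd; mem=30
  op8 P1: store L7 := 51 → I/M on L7; bus BusRdX; mem=60
  op9 P1: load  L5 → S/S on L5; bus (none); mem=0
  op10 P1: load  L6 → S/S on L6; bus BusRd Flush; mem=1
  op11 P1: store L2 := 21 → I/M on L2; bus BusRdX; mem=40
  op12 P1: store L3 := 46 → I/M on L3; bus BusRdX; mem=30
  op13 P1: load  L3 → I/M on L3; bus (none); mem=30
  op14 P0: store L4 := 73 → M/I on L4; bus BusRdX; mem=30
  op15 P1: load  L5 → S/S on L5; bus (none); mem=0
  op16 P1: load  L0 → I/M on L0; bus (none); mem=20
  op17 P1: store L3 := 89 → I/M on L3; bus (none); mem=30
  op18 P0: store L5 := 31 → M/I on L5; bus BusRdX; mem=0
  op19 P0: store L7 := 78 → M/I on L7; bus BusRdX Flush; mem=51
  op20 P0: store L6 := 10 → M/I on L6; bus BusRdX; mem=1
  op21 P1: store L5 := 30 → I/M on L5; bus BusRdX Flush; mem=31
  op22 P0: store L6 := 78 → M/I on L6; bus (none); mem=1
  op23 P1: store L2 := 69 → I/M on L2; bus (none); mem=40
  op24 P0: load  L5 → S/S on L5; bus BusRd Flush; mem=30

state = I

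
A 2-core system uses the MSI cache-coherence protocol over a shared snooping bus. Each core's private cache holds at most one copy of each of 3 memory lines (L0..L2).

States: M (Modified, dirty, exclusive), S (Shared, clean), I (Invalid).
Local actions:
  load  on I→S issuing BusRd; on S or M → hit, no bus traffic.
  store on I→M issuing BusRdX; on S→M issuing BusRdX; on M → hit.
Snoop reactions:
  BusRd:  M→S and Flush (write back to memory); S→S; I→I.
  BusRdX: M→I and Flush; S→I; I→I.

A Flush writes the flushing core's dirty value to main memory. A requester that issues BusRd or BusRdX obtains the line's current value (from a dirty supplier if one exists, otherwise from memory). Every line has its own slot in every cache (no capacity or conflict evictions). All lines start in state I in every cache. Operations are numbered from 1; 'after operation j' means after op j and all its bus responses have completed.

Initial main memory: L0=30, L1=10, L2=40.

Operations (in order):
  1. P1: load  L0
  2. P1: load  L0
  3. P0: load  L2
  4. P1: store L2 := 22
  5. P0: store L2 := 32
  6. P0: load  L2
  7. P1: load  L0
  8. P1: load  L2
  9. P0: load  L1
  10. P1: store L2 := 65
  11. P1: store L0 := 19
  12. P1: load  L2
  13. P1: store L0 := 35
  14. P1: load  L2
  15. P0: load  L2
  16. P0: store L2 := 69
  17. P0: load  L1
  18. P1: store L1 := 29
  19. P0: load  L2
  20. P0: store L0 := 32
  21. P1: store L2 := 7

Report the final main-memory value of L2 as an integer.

1. P1: load  L0  bus=[BusRd]  L0: P0=I P1=S  mem[L0]=30
2. P1: load  L0  bus=[-]  L0: P0=I P1=S  mem[L0]=30
3. P0: load  L2  bus=[BusRd]  L2: P0=S P1=I  mem[L2]=40
4. P1: store L2 := 22  bus=[BusRdX]  L2: P0=I P1=M  mem[L2]=40
5. P0: store L2 := 32  bus=[BusRdX,Flush]  L2: P0=M P1=I  mem[L2]=22
6. P0: load  L2  bus=[-]  L2: P0=M P1=I  mem[L2]=22
7. P1: load  L0  bus=[-]  L0: P0=I P1=S  mem[L0]=30
8. P1: load  L2  bus=[BusRd,Flush]  L2: P0=S P1=S  mem[L2]=32
9. P0: load  L1  bus=[BusRd]  L1: P0=S P1=I  mem[L1]=10
10. P1: store L2 := 65  bus=[BusRdX]  L2: P0=I P1=M  mem[L2]=32
11. P1: store L0 := 19  bus=[BusRdX]  L0: P0=I P1=M  mem[L0]=30
12. P1: load  L2  bus=[-]  L2: P0=I P1=M  mem[L2]=32
13. P1: store L0 := 35  bus=[-]  L0: P0=I P1=M  mem[L0]=30
14. P1: load  L2  bus=[-]  L2: P0=I P1=M  mem[L2]=32
15. P0: load  L2  bus=[BusRd,Flush]  L2: P0=S P1=S  mem[L2]=65
16. P0: store L2 := 69  bus=[BusRdX]  L2: P0=M P1=I  mem[L2]=65
17. P0: load  L1  bus=[-]  L1: P0=S P1=I  mem[L1]=10
18. P1: store L1 := 29  bus=[BusRdX]  L1: P0=I P1=M  mem[L1]=10
19. P0: load  L2  bus=[-]  L2: P0=M P1=I  mem[L2]=65
20. P0: store L0 := 32  bus=[BusRdX,Flush]  L0: P0=M P1=I  mem[L0]=35
21. P1: store L2 := 7  bus=[BusRdX,Flush]  L2: P0=I P1=M  mem[L2]=69

memory[L2] = 69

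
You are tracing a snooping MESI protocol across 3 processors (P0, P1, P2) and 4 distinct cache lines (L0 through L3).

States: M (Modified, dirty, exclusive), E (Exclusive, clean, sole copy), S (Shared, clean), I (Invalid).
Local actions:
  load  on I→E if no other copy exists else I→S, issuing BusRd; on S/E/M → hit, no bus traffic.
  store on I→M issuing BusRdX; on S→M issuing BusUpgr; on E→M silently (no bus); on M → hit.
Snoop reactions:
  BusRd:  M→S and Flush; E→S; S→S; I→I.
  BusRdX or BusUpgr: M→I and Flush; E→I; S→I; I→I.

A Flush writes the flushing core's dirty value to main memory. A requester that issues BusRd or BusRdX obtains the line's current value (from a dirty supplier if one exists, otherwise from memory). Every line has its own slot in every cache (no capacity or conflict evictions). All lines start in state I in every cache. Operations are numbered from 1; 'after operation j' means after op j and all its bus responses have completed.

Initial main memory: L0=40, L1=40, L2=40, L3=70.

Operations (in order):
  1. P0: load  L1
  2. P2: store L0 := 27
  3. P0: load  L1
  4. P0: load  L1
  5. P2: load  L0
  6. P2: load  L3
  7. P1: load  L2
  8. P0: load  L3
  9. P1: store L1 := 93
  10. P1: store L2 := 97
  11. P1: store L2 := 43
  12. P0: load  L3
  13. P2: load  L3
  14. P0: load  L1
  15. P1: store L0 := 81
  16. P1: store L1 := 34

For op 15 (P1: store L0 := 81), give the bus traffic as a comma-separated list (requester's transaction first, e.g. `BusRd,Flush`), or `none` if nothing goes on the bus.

[1] P0: load  L1 | P0:E(40), P1:I, P2:I | bus: BusRd
[2] P2: store L0 := 27 | P0:I, P1:I, P2:M(27) | bus: BusRdX
[3] P0: load  L1 | P0:E(40), P1:I, P2:I | bus: none
[4] P0: load  L1 | P0:E(40), P1:I, P2:I | bus: none
[5] P2: load  L0 | P0:I, P1:I, P2:M(27) | bus: none
[6] P2: load  L3 | P0:I, P1:I, P2:E(70) | bus: BusRd
[7] P1: load  L2 | P0:I, P1:E(40), P2:I | bus: BusRd
[8] P0: load  L3 | P0:S(70), P1:I, P2:S(70) | bus: BusRd
[9] P1: store L1 := 93 | P0:I, P1:M(93), P2:I | bus: BusRdX
[10] P1: store L2 := 97 | P0:I, P1:M(97), P2:I | bus: none
[11] P1: store L2 := 43 | P0:I, P1:M(43), P2:I | bus: none
[12] P0: load  L3 | P0:S(70), P1:I, P2:S(70) | bus: none
[13] P2: load  L3 | P0:S(70), P1:I, P2:S(70) | bus: none
[14] P0: load  L1 | P0:S(93), P1:S(93), P2:I | bus: BusRd,Flush
[15] P1: store L0 := 81 | P0:I, P1:M(81), P2:I | bus: BusRdX,Flush
[16] P1: store L1 := 34 | P0:I, P1:M(34), P2:I | bus: BusUpgr

bus = BusRdX,Flush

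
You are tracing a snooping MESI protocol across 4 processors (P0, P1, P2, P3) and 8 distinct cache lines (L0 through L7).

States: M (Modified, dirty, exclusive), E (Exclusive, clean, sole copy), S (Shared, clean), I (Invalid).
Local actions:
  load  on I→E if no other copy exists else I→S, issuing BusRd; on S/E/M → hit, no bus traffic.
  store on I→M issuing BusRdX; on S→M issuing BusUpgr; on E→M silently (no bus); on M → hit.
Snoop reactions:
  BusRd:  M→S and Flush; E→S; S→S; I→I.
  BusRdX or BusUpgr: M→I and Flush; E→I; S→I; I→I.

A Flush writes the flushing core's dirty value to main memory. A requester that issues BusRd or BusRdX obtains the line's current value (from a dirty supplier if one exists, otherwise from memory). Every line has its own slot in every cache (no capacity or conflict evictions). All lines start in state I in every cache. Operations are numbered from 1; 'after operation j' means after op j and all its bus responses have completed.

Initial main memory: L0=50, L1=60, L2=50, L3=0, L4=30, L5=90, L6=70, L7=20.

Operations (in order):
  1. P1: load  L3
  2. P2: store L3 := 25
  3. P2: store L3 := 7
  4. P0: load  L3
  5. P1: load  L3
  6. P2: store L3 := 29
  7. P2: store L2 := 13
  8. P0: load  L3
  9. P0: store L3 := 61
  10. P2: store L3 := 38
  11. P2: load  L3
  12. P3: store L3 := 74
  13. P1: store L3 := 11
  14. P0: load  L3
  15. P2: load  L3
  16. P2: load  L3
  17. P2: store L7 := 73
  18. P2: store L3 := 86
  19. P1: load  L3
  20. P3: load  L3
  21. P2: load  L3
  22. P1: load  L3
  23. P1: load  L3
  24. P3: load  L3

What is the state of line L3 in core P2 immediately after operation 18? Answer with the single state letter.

state = M

1. P1: load  L3  bus=[BusRd]  L3: P0=I P1=E P2=I P3=I  mem[L3]=0
2. P2: store L3 := 25  bus=[BusRdX]  L3: P0=I P1=I P2=M P3=I  mem[L3]=0
3. P2: store L3 := 7  bus=[-]  L3: P0=I P1=I P2=M P3=I  mem[L3]=0
4. P0: load  L3  bus=[BusRd,Flush]  L3: P0=S P1=I P2=S P3=I  mem[L3]=7
5. P1: load  L3  bus=[BusRd]  L3: P0=S P1=S P2=S P3=I  mem[L3]=7
6. P2: store L3 := 29  bus=[BusUpgr]  L3: P0=I P1=I P2=M P3=I  mem[L3]=7
7. P2: store L2 := 13  bus=[BusRdX]  L2: P0=I P1=I P2=M P3=I  mem[L2]=50
8. P0: load  L3  bus=[BusRd,Flush]  L3: P0=S P1=I P2=S P3=I  mem[L3]=29
9. P0: store L3 := 61  bus=[BusUpgr]  L3: P0=M P1=I P2=I P3=I  mem[L3]=29
10. P2: store L3 := 38  bus=[BusRdX,Flush]  L3: P0=I P1=I P2=M P3=I  mem[L3]=61
11. P2: load  L3  bus=[-]  L3: P0=I P1=I P2=M P3=I  mem[L3]=61
12. P3: store L3 := 74  bus=[BusRdX,Flush]  L3: P0=I P1=I P2=I P3=M  mem[L3]=38
13. P1: store L3 := 11  bus=[BusRdX,Flush]  L3: P0=I P1=M P2=I P3=I  mem[L3]=74
14. P0: load  L3  bus=[BusRd,Flush]  L3: P0=S P1=S P2=I P3=I  mem[L3]=11
15. P2: load  L3  bus=[BusRd]  L3: P0=S P1=S P2=S P3=I  mem[L3]=11
16. P2: load  L3  bus=[-]  L3: P0=S P1=S P2=S P3=I  mem[L3]=11
17. P2: store L7 := 73  bus=[BusRdX]  L7: P0=I P1=I P2=M P3=I  mem[L7]=20
18. P2: store L3 := 86  bus=[BusUpgr]  L3: P0=I P1=I P2=M P3=I  mem[L3]=11
19. P1: load  L3  bus=[BusRd,Flush]  L3: P0=I P1=S P2=S P3=I  mem[L3]=86
20. P3: load  L3  bus=[BusRd]  L3: P0=I P1=S P2=S P3=S  mem[L3]=86
21. P2: load  L3  bus=[-]  L3: P0=I P1=S P2=S P3=S  mem[L3]=86
22. P1: load  L3  bus=[-]  L3: P0=I P1=S P2=S P3=S  mem[L3]=86
23. P1: load  L3  bus=[-]  L3: P0=I P1=S P2=S P3=S  mem[L3]=86
24. P3: load  L3  bus=[-]  L3: P0=I P1=S P2=S P3=S  mem[L3]=86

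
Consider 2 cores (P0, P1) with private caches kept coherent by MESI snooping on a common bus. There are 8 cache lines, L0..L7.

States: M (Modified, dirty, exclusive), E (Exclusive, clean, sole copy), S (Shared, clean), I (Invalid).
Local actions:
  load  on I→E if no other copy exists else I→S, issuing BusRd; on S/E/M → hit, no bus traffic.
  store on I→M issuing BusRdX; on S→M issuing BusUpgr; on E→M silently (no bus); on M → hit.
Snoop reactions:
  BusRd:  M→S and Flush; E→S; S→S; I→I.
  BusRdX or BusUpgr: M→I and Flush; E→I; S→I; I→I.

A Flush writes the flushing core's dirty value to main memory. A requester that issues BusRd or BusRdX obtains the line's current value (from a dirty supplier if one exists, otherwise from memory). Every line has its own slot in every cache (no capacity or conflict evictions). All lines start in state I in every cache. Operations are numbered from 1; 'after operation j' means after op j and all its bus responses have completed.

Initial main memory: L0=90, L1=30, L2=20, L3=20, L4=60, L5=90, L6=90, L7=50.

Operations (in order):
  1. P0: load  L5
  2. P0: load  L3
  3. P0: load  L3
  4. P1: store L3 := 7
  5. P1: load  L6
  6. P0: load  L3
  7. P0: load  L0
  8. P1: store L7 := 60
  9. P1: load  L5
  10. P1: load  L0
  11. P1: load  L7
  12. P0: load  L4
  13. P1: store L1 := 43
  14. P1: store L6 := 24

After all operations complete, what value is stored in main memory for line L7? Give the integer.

step 1: P0: load  L5  ⟶  EI  (L5)  txn=BusRd  M[L5]=90
step 2: P0: load  L3  ⟶  EI  (L3)  txn=BusRd  M[L3]=20
step 3: P0: load  L3  ⟶  EI  (L3)  txn=∅  M[L3]=20
step 4: P1: store L3 := 7  ⟶  IM  (L3)  txn=BusRdX  M[L3]=20
step 5: P1: load  L6  ⟶  IE  (L6)  txn=BusRd  M[L6]=90
step 6: P0: load  L3  ⟶  SS  (L3)  txn=BusRd+Flush  M[L3]=7
step 7: P0: load  L0  ⟶  EI  (L0)  txn=BusRd  M[L0]=90
step 8: P1: store L7 := 60  ⟶  IM  (L7)  txn=BusRdX  M[L7]=50
step 9: P1: load  L5  ⟶  SS  (L5)  txn=BusRd  M[L5]=90
step 10: P1: load  L0  ⟶  SS  (L0)  txn=BusRd  M[L0]=90
step 11: P1: load  L7  ⟶  IM  (L7)  txn=∅  M[L7]=50
step 12: P0: load  L4  ⟶  EI  (L4)  txn=BusRd  M[L4]=60
step 13: P1: store L1 := 43  ⟶  IM  (L1)  txn=BusRdX  M[L1]=30
step 14: P1: store L6 := 24  ⟶  IM  (L6)  txn=∅  M[L6]=90

memory[L7] = 50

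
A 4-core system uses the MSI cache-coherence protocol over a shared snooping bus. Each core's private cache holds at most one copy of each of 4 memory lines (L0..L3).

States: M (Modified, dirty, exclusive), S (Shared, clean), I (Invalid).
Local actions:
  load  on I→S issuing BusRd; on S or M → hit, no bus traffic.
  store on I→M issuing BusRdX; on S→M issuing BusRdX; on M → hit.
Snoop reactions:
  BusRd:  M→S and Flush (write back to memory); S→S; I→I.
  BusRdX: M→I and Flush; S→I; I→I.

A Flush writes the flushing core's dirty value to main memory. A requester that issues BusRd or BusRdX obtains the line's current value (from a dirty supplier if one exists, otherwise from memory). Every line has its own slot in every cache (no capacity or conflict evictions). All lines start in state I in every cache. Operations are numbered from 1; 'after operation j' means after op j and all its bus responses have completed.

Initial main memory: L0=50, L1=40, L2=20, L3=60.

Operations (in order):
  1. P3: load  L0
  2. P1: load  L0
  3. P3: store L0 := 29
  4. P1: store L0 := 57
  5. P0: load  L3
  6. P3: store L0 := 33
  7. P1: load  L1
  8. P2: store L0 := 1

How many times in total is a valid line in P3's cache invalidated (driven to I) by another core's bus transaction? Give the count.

  op1 P3: load  L0 → I/I/I/S on L0; bus BusRd; mem=50
  op2 P1: load  L0 → I/S/I/S on L0; bus BusRd; mem=50
  op3 P3: store L0 := 29 → I/I/I/M on L0; bus BusRdX; mem=50
  op4 P1: store L0 := 57 → I/M/I/I on L0; bus BusRdX Flush; mem=29
  op5 P0: load  L3 → S/I/I/I on L3; bus BusRd; mem=60
  op6 P3: store L0 := 33 → I/I/I/M on L0; bus BusRdX Flush; mem=57
  op7 P1: load  L1 → I/S/I/I on L1; bus BusRd; mem=40
  op8 P2: store L0 := 1 → I/I/M/I on L0; bus BusRdX Flush; mem=33

invalidations = 2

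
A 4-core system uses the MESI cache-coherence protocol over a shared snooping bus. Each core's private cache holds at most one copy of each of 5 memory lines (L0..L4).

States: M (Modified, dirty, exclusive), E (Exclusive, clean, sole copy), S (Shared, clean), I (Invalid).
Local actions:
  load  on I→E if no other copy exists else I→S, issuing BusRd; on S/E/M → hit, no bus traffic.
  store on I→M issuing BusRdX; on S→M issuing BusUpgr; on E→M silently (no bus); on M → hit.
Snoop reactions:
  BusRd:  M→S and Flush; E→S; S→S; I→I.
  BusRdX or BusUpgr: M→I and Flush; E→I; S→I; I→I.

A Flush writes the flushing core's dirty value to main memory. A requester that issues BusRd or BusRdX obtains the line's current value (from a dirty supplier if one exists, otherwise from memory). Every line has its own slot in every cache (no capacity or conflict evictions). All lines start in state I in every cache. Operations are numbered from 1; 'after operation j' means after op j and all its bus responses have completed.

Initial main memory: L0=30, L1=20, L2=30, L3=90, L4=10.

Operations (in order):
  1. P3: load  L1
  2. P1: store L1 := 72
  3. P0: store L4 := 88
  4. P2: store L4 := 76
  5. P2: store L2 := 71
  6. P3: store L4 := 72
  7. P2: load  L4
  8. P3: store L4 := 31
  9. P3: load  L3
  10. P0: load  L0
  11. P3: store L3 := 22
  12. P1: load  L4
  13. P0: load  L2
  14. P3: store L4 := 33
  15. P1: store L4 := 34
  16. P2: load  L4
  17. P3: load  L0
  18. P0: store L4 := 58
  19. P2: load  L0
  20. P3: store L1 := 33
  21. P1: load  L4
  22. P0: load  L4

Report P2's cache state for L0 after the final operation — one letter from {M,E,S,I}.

state = S

[1] P3: load  L1 | P0:I, P1:I, P2:I, P3:E(20) | bus: BusRd
[2] P1: store L1 := 72 | P0:I, P1:M(72), P2:I, P3:I | bus: BusRdX
[3] P0: store L4 := 88 | P0:M(88), P1:I, P2:I, P3:I | bus: BusRdX
[4] P2: store L4 := 76 | P0:I, P1:I, P2:M(76), P3:I | bus: BusRdX,Flush
[5] P2: store L2 := 71 | P0:I, P1:I, P2:M(71), P3:I | bus: BusRdX
[6] P3: store L4 := 72 | P0:I, P1:I, P2:I, P3:M(72) | bus: BusRdX,Flush
[7] P2: load  L4 | P0:I, P1:I, P2:S(72), P3:S(72) | bus: BusRd,Flush
[8] P3: store L4 := 31 | P0:I, P1:I, P2:I, P3:M(31) | bus: BusUpgr
[9] P3: load  L3 | P0:I, P1:I, P2:I, P3:E(90) | bus: BusRd
[10] P0: load  L0 | P0:E(30), P1:I, P2:I, P3:I | bus: BusRd
[11] P3: store L3 := 22 | P0:I, P1:I, P2:I, P3:M(22) | bus: none
[12] P1: load  L4 | P0:I, P1:S(31), P2:I, P3:S(31) | bus: BusRd,Flush
[13] P0: load  L2 | P0:S(71), P1:I, P2:S(71), P3:I | bus: BusRd,Flush
[14] P3: store L4 := 33 | P0:I, P1:I, P2:I, P3:M(33) | bus: BusUpgr
[15] P1: store L4 := 34 | P0:I, P1:M(34), P2:I, P3:I | bus: BusRdX,Flush
[16] P2: load  L4 | P0:I, P1:S(34), P2:S(34), P3:I | bus: BusRd,Flush
[17] P3: load  L0 | P0:S(30), P1:I, P2:I, P3:S(30) | bus: BusRd
[18] P0: store L4 := 58 | P0:M(58), P1:I, P2:I, P3:I | bus: BusRdX
[19] P2: load  L0 | P0:S(30), P1:I, P2:S(30), P3:S(30) | bus: BusRd
[20] P3: store L1 := 33 | P0:I, P1:I, P2:I, P3:M(33) | bus: BusRdX,Flush
[21] P1: load  L4 | P0:S(58), P1:S(58), P2:I, P3:I | bus: BusRd,Flush
[22] P0: load  L4 | P0:S(58), P1:S(58), P2:I, P3:I | bus: none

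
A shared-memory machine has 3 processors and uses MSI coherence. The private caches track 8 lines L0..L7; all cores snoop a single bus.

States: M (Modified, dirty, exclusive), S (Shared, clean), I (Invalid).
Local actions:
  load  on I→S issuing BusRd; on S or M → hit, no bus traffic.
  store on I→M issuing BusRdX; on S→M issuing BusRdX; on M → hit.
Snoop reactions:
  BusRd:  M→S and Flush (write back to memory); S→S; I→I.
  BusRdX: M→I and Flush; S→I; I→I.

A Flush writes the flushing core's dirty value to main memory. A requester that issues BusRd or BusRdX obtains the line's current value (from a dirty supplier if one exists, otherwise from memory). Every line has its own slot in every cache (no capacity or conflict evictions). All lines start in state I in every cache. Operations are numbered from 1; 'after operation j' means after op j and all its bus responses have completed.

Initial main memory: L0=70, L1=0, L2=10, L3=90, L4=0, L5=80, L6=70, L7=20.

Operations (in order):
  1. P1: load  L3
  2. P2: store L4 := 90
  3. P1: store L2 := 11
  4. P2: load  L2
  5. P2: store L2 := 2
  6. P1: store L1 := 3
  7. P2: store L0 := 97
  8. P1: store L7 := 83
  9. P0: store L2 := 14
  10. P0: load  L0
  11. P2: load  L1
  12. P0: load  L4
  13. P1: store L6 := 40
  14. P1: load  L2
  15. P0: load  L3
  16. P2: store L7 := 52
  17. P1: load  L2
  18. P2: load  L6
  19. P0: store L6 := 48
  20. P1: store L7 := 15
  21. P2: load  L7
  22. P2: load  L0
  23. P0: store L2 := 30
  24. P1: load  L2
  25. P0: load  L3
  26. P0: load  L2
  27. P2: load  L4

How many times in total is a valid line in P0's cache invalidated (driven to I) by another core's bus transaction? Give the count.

invalidations = 0

1. P1: load  L3  bus=[BusRd]  L3: P0=I P1=S P2=I  mem[L3]=90
2. P2: store L4 := 90  bus=[BusRdX]  L4: P0=I P1=I P2=M  mem[L4]=0
3. P1: store L2 := 11  bus=[BusRdX]  L2: P0=I P1=M P2=I  mem[L2]=10
4. P2: load  L2  bus=[BusRd,Flush]  L2: P0=I P1=S P2=S  mem[L2]=11
5. P2: store L2 := 2  bus=[BusRdX]  L2: P0=I P1=I P2=M  mem[L2]=11
6. P1: store L1 := 3  bus=[BusRdX]  L1: P0=I P1=M P2=I  mem[L1]=0
7. P2: store L0 := 97  bus=[BusRdX]  L0: P0=I P1=I P2=M  mem[L0]=70
8. P1: store L7 := 83  bus=[BusRdX]  L7: P0=I P1=M P2=I  mem[L7]=20
9. P0: store L2 := 14  bus=[BusRdX,Flush]  L2: P0=M P1=I P2=I  mem[L2]=2
10. P0: load  L0  bus=[BusRd,Flush]  L0: P0=S P1=I P2=S  mem[L0]=97
11. P2: load  L1  bus=[BusRd,Flush]  L1: P0=I P1=S P2=S  mem[L1]=3
12. P0: load  L4  bus=[BusRd,Flush]  L4: P0=S P1=I P2=S  mem[L4]=90
13. P1: store L6 := 40  bus=[BusRdX]  L6: P0=I P1=M P2=I  mem[L6]=70
14. P1: load  L2  bus=[BusRd,Flush]  L2: P0=S P1=S P2=I  mem[L2]=14
15. P0: load  L3  bus=[BusRd]  L3: P0=S P1=S P2=I  mem[L3]=90
16. P2: store L7 := 52  bus=[BusRdX,Flush]  L7: P0=I P1=I P2=M  mem[L7]=83
17. P1: load  L2  bus=[-]  L2: P0=S P1=S P2=I  mem[L2]=14
18. P2: load  L6  bus=[BusRd,Flush]  L6: P0=I P1=S P2=S  mem[L6]=40
19. P0: store L6 := 48  bus=[BusRdX]  L6: P0=M P1=I P2=I  mem[L6]=40
20. P1: store L7 := 15  bus=[BusRdX,Flush]  L7: P0=I P1=M P2=I  mem[L7]=52
21. P2: load  L7  bus=[BusRd,Flush]  L7: P0=I P1=S P2=S  mem[L7]=15
22. P2: load  L0  bus=[-]  L0: P0=S P1=I P2=S  mem[L0]=97
23. P0: store L2 := 30  bus=[BusRdX]  L2: P0=M P1=I P2=I  mem[L2]=14
24. P1: load  L2  bus=[BusRd,Flush]  L2: P0=S P1=S P2=I  mem[L2]=30
25. P0: load  L3  bus=[-]  L3: P0=S P1=S P2=I  mem[L3]=90
26. P0: load  L2  bus=[-]  L2: P0=S P1=S P2=I  mem[L2]=30
27. P2: load  L4  bus=[-]  L4: P0=S P1=I P2=S  mem[L4]=90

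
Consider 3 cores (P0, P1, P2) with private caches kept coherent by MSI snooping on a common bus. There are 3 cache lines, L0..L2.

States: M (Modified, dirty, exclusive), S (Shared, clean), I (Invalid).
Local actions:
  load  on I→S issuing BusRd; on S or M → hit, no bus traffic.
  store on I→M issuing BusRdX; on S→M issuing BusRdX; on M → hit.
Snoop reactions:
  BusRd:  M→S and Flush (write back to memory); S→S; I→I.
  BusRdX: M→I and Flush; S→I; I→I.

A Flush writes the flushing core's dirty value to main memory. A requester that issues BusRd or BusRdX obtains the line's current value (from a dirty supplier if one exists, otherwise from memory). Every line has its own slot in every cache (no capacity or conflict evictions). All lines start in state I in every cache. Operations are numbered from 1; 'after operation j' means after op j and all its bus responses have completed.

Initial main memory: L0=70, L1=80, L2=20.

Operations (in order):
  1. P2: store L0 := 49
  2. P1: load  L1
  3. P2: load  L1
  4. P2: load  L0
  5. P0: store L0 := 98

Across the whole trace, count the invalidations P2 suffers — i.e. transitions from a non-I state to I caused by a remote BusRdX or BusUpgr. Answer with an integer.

[1] P2: store L0 := 49 | P0:I, P1:I, P2:M(49) | bus: BusRdX
[2] P1: load  L1 | P0:I, P1:S(80), P2:I | bus: BusRd
[3] P2: load  L1 | P0:I, P1:S(80), P2:S(80) | bus: BusRd
[4] P2: load  L0 | P0:I, P1:I, P2:M(49) | bus: none
[5] P0: store L0 := 98 | P0:M(98), P1:I, P2:I | bus: BusRdX,Flush

invalidations = 1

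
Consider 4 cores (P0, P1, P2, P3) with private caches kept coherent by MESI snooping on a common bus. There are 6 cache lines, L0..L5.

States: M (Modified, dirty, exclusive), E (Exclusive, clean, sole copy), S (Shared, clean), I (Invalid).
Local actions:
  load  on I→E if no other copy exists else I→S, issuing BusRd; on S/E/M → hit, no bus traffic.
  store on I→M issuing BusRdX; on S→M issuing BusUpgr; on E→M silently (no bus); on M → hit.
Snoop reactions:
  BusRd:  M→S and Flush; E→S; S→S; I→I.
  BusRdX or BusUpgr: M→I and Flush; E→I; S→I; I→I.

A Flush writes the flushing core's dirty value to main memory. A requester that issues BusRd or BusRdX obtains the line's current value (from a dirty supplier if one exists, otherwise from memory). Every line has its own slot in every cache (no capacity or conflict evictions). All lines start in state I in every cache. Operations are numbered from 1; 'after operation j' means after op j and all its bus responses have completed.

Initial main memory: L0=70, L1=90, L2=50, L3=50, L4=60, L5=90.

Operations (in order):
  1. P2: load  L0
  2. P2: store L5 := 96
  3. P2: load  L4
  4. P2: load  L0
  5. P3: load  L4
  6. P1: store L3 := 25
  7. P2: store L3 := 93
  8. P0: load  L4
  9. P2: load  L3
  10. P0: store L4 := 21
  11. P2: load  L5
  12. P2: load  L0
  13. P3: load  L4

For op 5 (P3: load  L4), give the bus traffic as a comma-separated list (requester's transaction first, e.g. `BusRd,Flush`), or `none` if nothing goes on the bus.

bus = BusRd

  op1 P2: load  L0 → I/I/E/I on L0; bus BusRd; mem=70
  op2 P2: store L5 := 96 → I/I/M/I on L5; bus BusRdX; mem=90
  op3 P2: load  L4 → I/I/E/I on L4; bus BusRd; mem=60
  op4 P2: load  L0 → I/I/E/I on L0; bus (none); mem=70
  op5 P3: load  L4 → I/I/S/S on L4; bus BusRd; mem=60
  op6 P1: store L3 := 25 → I/M/I/I on L3; bus BusRdX; mem=50
  op7 P2: store L3 := 93 → I/I/M/I on L3; bus BusRdX Flush; mem=25
  op8 P0: load  L4 → S/I/S/S on L4; bus BusRd; mem=60
  op9 P2: load  L3 → I/I/M/I on L3; bus (none); mem=25
  op10 P0: store L4 := 21 → M/I/I/I on L4; bus BusUpgr; mem=60
  op11 P2: load  L5 → I/I/M/I on L5; bus (none); mem=90
  op12 P2: load  L0 → I/I/E/I on L0; bus (none); mem=70
  op13 P3: load  L4 → S/I/I/S on L4; bus BusRd Flush; mem=21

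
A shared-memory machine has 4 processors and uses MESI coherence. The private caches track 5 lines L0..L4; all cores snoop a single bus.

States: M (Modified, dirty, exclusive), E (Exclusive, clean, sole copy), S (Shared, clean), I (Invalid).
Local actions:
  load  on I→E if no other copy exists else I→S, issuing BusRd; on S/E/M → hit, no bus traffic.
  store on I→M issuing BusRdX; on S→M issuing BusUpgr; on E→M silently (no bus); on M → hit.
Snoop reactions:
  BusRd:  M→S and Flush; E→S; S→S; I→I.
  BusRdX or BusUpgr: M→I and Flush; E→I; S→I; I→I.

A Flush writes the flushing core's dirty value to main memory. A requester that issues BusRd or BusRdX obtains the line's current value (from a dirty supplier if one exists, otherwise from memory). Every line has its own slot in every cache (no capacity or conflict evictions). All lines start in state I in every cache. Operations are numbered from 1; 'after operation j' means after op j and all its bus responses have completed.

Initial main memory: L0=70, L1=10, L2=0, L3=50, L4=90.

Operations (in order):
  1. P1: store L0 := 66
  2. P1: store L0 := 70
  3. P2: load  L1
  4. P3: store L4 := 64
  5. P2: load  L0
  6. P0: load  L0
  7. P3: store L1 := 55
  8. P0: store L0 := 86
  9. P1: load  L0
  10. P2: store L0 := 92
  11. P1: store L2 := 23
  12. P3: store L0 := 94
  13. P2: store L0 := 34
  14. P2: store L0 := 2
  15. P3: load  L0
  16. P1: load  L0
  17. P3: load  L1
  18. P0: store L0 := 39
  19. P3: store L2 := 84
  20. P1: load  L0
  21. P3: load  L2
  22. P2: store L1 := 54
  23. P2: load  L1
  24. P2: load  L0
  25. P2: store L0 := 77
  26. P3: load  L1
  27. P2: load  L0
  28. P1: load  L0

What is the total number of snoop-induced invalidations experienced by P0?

[1] P1: store L0 := 66 | P0:I, P1:M(66), P2:I, P3:I | bus: BusRdX
[2] P1: store L0 := 70 | P0:I, P1:M(70), P2:I, P3:I | bus: none
[3] P2: load  L1 | P0:I, P1:I, P2:E(10), P3:I | bus: BusRd
[4] P3: store L4 := 64 | P0:I, P1:I, P2:I, P3:M(64) | bus: BusRdX
[5] P2: load  L0 | P0:I, P1:S(70), P2:S(70), P3:I | bus: BusRd,Flush
[6] P0: load  L0 | P0:S(70), P1:S(70), P2:S(70), P3:I | bus: BusRd
[7] P3: store L1 := 55 | P0:I, P1:I, P2:I, P3:M(55) | bus: BusRdX
[8] P0: store L0 := 86 | P0:M(86), P1:I, P2:I, P3:I | bus: BusUpgr
[9] P1: load  L0 | P0:S(86), P1:S(86), P2:I, P3:I | bus: BusRd,Flush
[10] P2: store L0 := 92 | P0:I, P1:I, P2:M(92), P3:I | bus: BusRdX
[11] P1: store L2 := 23 | P0:I, P1:M(23), P2:I, P3:I | bus: BusRdX
[12] P3: store L0 := 94 | P0:I, P1:I, P2:I, P3:M(94) | bus: BusRdX,Flush
[13] P2: store L0 := 34 | P0:I, P1:I, P2:M(34), P3:I | bus: BusRdX,Flush
[14] P2: store L0 := 2 | P0:I, P1:I, P2:M(2), P3:I | bus: none
[15] P3: load  L0 | P0:I, P1:I, P2:S(2), P3:S(2) | bus: BusRd,Flush
[16] P1: load  L0 | P0:I, P1:S(2), P2:S(2), P3:S(2) | bus: BusRd
[17] P3: load  L1 | P0:I, P1:I, P2:I, P3:M(55) | bus: none
[18] P0: store L0 := 39 | P0:M(39), P1:I, P2:I, P3:I | bus: BusRdX
[19] P3: store L2 := 84 | P0:I, P1:I, P2:I, P3:M(84) | bus: BusRdX,Flush
[20] P1: load  L0 | P0:S(39), P1:S(39), P2:I, P3:I | bus: BusRd,Flush
[21] P3: load  L2 | P0:I, P1:I, P2:I, P3:M(84) | bus: none
[22] P2: store L1 := 54 | P0:I, P1:I, P2:M(54), P3:I | bus: BusRdX,Flush
[23] P2: load  L1 | P0:I, P1:I, P2:M(54), P3:I | bus: none
[24] P2: load  L0 | P0:S(39), P1:S(39), P2:S(39), P3:I | bus: BusRd
[25] P2: store L0 := 77 | P0:I, P1:I, P2:M(77), P3:I | bus: BusUpgr
[26] P3: load  L1 | P0:I, P1:I, P2:S(54), P3:S(54) | bus: BusRd,Flush
[27] P2: load  L0 | P0:I, P1:I, P2:M(77), P3:I | bus: none
[28] P1: load  L0 | P0:I, P1:S(77), P2:S(77), P3:I | bus: BusRd,Flush

invalidations = 2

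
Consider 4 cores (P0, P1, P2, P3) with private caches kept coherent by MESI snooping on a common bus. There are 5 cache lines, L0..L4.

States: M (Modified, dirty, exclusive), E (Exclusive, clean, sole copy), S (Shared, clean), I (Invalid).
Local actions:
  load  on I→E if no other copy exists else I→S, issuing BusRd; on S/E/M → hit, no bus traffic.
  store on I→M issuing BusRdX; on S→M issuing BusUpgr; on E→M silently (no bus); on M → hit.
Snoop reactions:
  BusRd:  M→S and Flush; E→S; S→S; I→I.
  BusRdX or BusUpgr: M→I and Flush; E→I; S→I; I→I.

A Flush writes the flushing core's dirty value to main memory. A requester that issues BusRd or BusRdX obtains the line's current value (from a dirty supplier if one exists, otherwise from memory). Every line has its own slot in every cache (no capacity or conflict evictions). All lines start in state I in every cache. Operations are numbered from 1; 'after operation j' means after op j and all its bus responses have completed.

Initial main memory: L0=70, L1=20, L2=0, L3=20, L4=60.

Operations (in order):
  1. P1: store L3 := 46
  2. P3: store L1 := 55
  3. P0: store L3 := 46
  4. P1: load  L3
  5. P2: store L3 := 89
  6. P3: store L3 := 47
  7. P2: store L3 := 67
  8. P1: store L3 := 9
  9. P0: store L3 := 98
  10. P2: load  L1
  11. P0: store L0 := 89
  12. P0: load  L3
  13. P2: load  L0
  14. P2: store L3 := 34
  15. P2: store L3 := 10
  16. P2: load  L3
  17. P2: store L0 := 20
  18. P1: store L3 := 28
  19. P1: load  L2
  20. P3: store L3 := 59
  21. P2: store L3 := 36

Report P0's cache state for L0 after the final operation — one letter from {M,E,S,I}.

step 1: P1: store L3 := 46  ⟶  IMII  (L3)  txn=BusRdX  M[L3]=20
step 2: P3: store L1 := 55  ⟶  IIIM  (L1)  txn=BusRdX  M[L1]=20
step 3: P0: store L3 := 46  ⟶  MIII  (L3)  txn=BusRdX+Flush  M[L3]=46
step 4: P1: load  L3  ⟶  SSII  (L3)  txn=BusRd+Flush  M[L3]=46
step 5: P2: store L3 := 89  ⟶  IIMI  (L3)  txn=BusRdX  M[L3]=46
step 6: P3: store L3 := 47  ⟶  IIIM  (L3)  txn=BusRdX+Flush  M[L3]=89
step 7: P2: store L3 := 67  ⟶  IIMI  (L3)  txn=BusRdX+Flush  M[L3]=47
step 8: P1: store L3 := 9  ⟶  IMII  (L3)  txn=BusRdX+Flush  M[L3]=67
step 9: P0: store L3 := 98  ⟶  MIII  (L3)  txn=BusRdX+Flush  M[L3]=9
step 10: P2: load  L1  ⟶  IISS  (L1)  txn=BusRd+Flush  M[L1]=55
step 11: P0: store L0 := 89  ⟶  MIII  (L0)  txn=BusRdX  M[L0]=70
step 12: P0: load  L3  ⟶  MIII  (L3)  txn=∅  M[L3]=9
step 13: P2: load  L0  ⟶  SISI  (L0)  txn=BusRd+Flush  M[L0]=89
step 14: P2: store L3 := 34  ⟶  IIMI  (L3)  txn=BusRdX+Flush  M[L3]=98
step 15: P2: store L3 := 10  ⟶  IIMI  (L3)  txn=∅  M[L3]=98
step 16: P2: load  L3  ⟶  IIMI  (L3)  txn=∅  M[L3]=98
step 17: P2: store L0 := 20  ⟶  IIMI  (L0)  txn=BusUpgr  M[L0]=89
step 18: P1: store L3 := 28  ⟶  IMII  (L3)  txn=BusRdX+Flush  M[L3]=10
step 19: P1: load  L2  ⟶  IEII  (L2)  txn=BusRd  M[L2]=0
step 20: P3: store L3 := 59  ⟶  IIIM  (L3)  txn=BusRdX+Flush  M[L3]=28
step 21: P2: store L3 := 36  ⟶  IIMI  (L3)  txn=BusRdX+Flush  M[L3]=59

state = I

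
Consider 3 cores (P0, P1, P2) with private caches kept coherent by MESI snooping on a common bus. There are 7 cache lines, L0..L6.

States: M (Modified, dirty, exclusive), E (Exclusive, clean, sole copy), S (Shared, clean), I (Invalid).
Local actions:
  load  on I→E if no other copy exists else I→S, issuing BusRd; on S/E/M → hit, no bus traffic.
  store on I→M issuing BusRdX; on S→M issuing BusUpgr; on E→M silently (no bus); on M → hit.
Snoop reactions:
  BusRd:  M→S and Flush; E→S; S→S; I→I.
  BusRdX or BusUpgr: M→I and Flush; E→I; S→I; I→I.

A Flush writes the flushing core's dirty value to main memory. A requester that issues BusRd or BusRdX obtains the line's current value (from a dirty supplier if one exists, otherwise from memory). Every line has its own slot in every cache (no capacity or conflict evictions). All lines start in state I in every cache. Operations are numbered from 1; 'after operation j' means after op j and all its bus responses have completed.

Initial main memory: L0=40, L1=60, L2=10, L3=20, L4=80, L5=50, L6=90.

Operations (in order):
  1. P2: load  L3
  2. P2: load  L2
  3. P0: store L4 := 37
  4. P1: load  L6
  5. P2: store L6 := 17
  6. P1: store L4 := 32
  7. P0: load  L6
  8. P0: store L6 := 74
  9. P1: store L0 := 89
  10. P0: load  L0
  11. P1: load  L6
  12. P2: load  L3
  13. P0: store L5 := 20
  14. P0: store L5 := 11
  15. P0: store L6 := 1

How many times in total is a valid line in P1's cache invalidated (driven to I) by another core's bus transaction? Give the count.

[1] P2: load  L3 | P0:I, P1:I, P2:E(20) | bus: BusRd
[2] P2: load  L2 | P0:I, P1:I, P2:E(10) | bus: BusRd
[3] P0: store L4 := 37 | P0:M(37), P1:I, P2:I | bus: BusRdX
[4] P1: load  L6 | P0:I, P1:E(90), P2:I | bus: BusRd
[5] P2: store L6 := 17 | P0:I, P1:I, P2:M(17) | bus: BusRdX
[6] P1: store L4 := 32 | P0:I, P1:M(32), P2:I | bus: BusRdX,Flush
[7] P0: load  L6 | P0:S(17), P1:I, P2:S(17) | bus: BusRd,Flush
[8] P0: store L6 := 74 | P0:M(74), P1:I, P2:I | bus: BusUpgr
[9] P1: store L0 := 89 | P0:I, P1:M(89), P2:I | bus: BusRdX
[10] P0: load  L0 | P0:S(89), P1:S(89), P2:I | bus: BusRd,Flush
[11] P1: load  L6 | P0:S(74), P1:S(74), P2:I | bus: BusRd,Flush
[12] P2: load  L3 | P0:I, P1:I, P2:E(20) | bus: none
[13] P0: store L5 := 20 | P0:M(20), P1:I, P2:I | bus: BusRdX
[14] P0: store L5 := 11 | P0:M(11), P1:I, P2:I | bus: none
[15] P0: store L6 := 1 | P0:M(1), P1:I, P2:I | bus: BusUpgr

invalidations = 2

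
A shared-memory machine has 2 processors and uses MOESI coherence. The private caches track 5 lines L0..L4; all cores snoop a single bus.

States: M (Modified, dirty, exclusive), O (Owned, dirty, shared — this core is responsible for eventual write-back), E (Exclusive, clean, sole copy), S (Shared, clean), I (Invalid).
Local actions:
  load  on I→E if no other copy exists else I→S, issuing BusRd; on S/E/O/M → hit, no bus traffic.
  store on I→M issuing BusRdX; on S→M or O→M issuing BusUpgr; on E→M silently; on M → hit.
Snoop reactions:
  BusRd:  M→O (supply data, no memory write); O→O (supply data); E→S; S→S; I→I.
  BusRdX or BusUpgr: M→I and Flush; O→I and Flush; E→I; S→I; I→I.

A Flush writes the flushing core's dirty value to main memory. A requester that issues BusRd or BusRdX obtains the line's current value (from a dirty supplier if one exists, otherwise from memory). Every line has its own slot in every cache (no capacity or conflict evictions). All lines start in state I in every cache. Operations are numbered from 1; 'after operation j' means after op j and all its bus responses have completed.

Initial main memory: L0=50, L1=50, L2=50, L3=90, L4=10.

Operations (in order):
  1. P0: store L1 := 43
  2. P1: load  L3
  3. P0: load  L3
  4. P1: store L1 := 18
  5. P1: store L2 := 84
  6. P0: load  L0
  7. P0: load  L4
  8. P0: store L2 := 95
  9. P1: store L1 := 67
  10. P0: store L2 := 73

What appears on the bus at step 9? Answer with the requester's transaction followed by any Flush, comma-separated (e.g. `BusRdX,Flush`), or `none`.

step 1: P0: store L1 := 43  ⟶  MI  (L1)  txn=BusRdX  M[L1]=50
step 2: P1: load  L3  ⟶  IE  (L3)  txn=BusRd  M[L3]=90
step 3: P0: load  L3  ⟶  SS  (L3)  txn=BusRd  M[L3]=90
step 4: P1: store L1 := 18  ⟶  IM  (L1)  txn=BusRdX+Flush  M[L1]=43
step 5: P1: store L2 := 84  ⟶  IM  (L2)  txn=BusRdX  M[L2]=50
step 6: P0: load  L0  ⟶  EI  (L0)  txn=BusRd  M[L0]=50
step 7: P0: load  L4  ⟶  EI  (L4)  txn=BusRd  M[L4]=10
step 8: P0: store L2 := 95  ⟶  MI  (L2)  txn=BusRdX+Flush  M[L2]=84
step 9: P1: store L1 := 67  ⟶  IM  (L1)  txn=∅  M[L1]=43
step 10: P0: store L2 := 73  ⟶  MI  (L2)  txn=∅  M[L2]=84

bus = none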